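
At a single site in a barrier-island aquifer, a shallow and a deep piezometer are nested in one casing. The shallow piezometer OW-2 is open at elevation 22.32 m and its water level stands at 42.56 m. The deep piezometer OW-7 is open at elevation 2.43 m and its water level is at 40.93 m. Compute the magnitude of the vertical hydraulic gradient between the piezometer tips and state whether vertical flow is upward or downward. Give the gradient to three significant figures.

|i_v| ≈ 0.0820; vertical flow is downward

Total head at OW-2: h = 42.56 m (water level in the standpipe).
Total head at OW-7: h = 40.93 m.
Δh = h(OW-2) − h(OW-7) = 42.56 − 40.93 = 1.63 m.
Vertical separation Δz = 22.32 − 2.43 = 19.89 m.
|i_v| = |Δh| / Δz = 1.63 / 19.89 = 0.0820.
Head is higher in the shallow piezometer, so vertical flow is downward (recharge condition).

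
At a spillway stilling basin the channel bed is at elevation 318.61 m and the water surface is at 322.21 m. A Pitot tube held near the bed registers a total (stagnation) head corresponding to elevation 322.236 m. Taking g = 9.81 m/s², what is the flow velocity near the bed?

Near the bed, under hydrostatic conditions, the piezometric head (z + ψ) equals the free-surface elevation, 322.21 m.
Velocity head = total − piezometric = 322.236 − 322.21 = 0.026 m.
v = √(2g·h_v) = √(2 × 9.81 × 0.026) = 0.714 m/s.

v ≈ 0.714 m/s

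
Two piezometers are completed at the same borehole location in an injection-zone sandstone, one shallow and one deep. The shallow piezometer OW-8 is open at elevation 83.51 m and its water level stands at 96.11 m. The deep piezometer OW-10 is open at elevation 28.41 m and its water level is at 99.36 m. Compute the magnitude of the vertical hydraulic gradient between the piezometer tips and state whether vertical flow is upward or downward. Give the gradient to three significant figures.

Total head at OW-8: h = 96.11 m (water level in the standpipe).
Total head at OW-10: h = 99.36 m.
Δh = h(OW-8) − h(OW-10) = 96.11 − 99.36 = -3.25 m.
Vertical separation Δz = 83.51 − 28.41 = 55.10 m.
|i_v| = |Δh| / Δz = 3.25 / 55.10 = 0.0590.
Head is higher in the deep piezometer, so vertical flow is upward (discharge condition).

|i_v| ≈ 0.0590; vertical flow is upward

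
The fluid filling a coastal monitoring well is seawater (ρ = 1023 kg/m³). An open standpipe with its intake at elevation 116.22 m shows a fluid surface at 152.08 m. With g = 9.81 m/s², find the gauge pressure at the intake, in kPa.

P ≈ 360 kPa

Pressure head ψ = h − z = 152.08 − 116.22 = 35.86 m.
P = ρgψ = 1023 × 9.81 × 35.86 = 359878 Pa ≈ 360 kPa.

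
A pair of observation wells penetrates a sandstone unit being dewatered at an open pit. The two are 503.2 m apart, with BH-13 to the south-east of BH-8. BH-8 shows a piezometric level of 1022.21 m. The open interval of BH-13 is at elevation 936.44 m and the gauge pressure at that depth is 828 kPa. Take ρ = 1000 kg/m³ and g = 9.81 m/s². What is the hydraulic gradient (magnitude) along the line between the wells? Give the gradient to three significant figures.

i ≈ 0.00272

Total head at BH-8: h = 1022.21 m (water level in the piezometer is the total head).
Pressure head at BH-13: ψ = P/(ρg) = 828×1000 / (1000 × 9.81) = 84.40 m.
Total head at BH-13: h = z + ψ = 936.44 + 84.40 = 1020.84 m.
Head difference: h(BH-8) − h(BH-13) = 1022.21 − 1020.84 = 1.37 m.
Hydraulic gradient: i = |Δh| / L = 1.37 / 503.2 = 0.00272.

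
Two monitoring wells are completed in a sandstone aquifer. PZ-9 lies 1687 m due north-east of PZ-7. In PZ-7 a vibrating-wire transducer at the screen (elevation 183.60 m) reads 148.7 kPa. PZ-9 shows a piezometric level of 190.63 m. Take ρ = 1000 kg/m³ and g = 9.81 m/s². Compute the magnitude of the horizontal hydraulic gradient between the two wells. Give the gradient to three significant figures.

Pressure head at PZ-7: ψ = P/(ρg) = 148.7×1000 / (1000 × 9.81) = 15.16 m.
Total head at PZ-7: h = z + ψ = 183.60 + 15.16 = 198.76 m.
Total head at PZ-9: h = 190.63 m (water level in the piezometer is the total head).
Head difference: h(PZ-7) − h(PZ-9) = 198.76 − 190.63 = 8.13 m.
Hydraulic gradient: i = |Δh| / L = 8.13 / 1687 = 0.00482.

i ≈ 0.00482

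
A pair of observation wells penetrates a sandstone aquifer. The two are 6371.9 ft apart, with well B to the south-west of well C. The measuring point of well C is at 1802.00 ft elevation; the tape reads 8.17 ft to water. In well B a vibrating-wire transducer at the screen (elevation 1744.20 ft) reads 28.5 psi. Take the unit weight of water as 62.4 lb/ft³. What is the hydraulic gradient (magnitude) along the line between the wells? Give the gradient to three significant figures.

i ≈ 0.00253

Total head at well C: h = 1802.00 − 8.17 = 1793.83 ft.
Pressure head at well B: ψ = 144·P/γ = 144 × 28.5 / 62.4 = 65.77 ft.
Total head at well B: h = z + ψ = 1744.20 + 65.77 = 1809.97 ft.
Head difference: h(well C) − h(well B) = 1793.83 − 1809.97 = -16.14 ft.
Hydraulic gradient: i = |Δh| / L = 16.14 / 6371.9 = 0.00253.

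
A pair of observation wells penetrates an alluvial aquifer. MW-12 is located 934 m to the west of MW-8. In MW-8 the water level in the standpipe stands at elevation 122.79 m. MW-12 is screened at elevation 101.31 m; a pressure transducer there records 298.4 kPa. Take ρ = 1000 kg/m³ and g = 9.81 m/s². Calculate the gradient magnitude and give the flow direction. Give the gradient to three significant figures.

Total head at MW-8: h = 122.79 m (water level in the piezometer is the total head).
Pressure head at MW-12: ψ = P/(ρg) = 298.4×1000 / (1000 × 9.81) = 30.42 m.
Total head at MW-12: h = z + ψ = 101.31 + 30.42 = 131.73 m.
Head difference: h(MW-8) − h(MW-12) = 122.79 − 131.73 = -8.94 m.
Hydraulic gradient: i = |Δh| / L = 8.94 / 934 = 0.00957.
Flow is from higher to lower head: from MW-12 toward MW-8, i.e. toward the east.

i ≈ 0.00957; groundwater flows toward the east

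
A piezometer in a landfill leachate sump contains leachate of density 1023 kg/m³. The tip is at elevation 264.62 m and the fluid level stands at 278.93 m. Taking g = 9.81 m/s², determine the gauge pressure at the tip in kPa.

Pressure head ψ = h − z = 278.93 − 264.62 = 14.31 m.
P = ρgψ = 1023 × 9.81 × 14.31 = 143610 Pa ≈ 144 kPa.

P ≈ 144 kPa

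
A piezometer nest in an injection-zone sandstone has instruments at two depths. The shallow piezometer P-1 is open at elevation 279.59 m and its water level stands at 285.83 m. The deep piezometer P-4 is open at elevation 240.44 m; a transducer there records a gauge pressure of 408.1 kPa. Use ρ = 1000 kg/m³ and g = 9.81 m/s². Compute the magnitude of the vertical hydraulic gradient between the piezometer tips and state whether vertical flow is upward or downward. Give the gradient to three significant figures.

Total head at P-1: h = 285.83 m (water level in the standpipe).
Pressure head at P-4: ψ = P/(ρg) = 408.1×1000 / (1000 × 9.81) = 41.60 m.
Total head at P-4: h = z + ψ = 240.44 + 41.60 = 282.04 m.
Δh = h(P-1) − h(P-4) = 285.83 − 282.04 = 3.79 m.
Vertical separation Δz = 279.59 − 240.44 = 39.15 m.
|i_v| = |Δh| / Δz = 3.79 / 39.15 = 0.0968.
Head is higher in the shallow piezometer, so vertical flow is downward (recharge condition).

|i_v| ≈ 0.0968; vertical flow is downward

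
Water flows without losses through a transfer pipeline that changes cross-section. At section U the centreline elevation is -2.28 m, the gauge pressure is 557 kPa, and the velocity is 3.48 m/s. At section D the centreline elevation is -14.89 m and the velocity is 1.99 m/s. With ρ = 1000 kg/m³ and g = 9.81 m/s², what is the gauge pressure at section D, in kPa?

Pressure head at U: ψ₁ = P₁/(ρg) = 557×1000 / (1000 × 9.81) = 56.78 m.
Velocity heads: v₁²/2g = 3.48²/19.62 = 0.617 m; v₂²/2g = 1.99²/19.62 = 0.202 m.
Total head H = z₁ + ψ₁ + v₁²/2g = -2.28 + 56.78 + 0.617 = 55.12 m.
ψ₂ = H − z₂ − v₂²/2g = 55.12 − (-14.89) − 0.202 = 69.81 m.
P₂ = ρgψ₂ = 1000 × 9.81 × 69.81 ≈ 685 kPa.

P₂ ≈ 685 kPa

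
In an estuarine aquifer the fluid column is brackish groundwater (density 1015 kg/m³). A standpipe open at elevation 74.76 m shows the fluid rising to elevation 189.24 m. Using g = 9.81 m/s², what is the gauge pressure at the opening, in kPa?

P ≈ 1140 kPa

Pressure head ψ = h − z = 189.24 − 74.76 = 114.48 m.
P = ρgψ = 1015 × 9.81 × 114.48 = 1139895 Pa ≈ 1140 kPa.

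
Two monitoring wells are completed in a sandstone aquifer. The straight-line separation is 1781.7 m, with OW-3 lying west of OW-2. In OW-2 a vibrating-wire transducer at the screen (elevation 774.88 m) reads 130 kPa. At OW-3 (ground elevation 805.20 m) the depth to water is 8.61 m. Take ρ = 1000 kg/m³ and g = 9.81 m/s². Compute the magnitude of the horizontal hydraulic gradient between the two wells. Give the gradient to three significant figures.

i ≈ 0.00475

Pressure head at OW-2: ψ = P/(ρg) = 130×1000 / (1000 × 9.81) = 13.25 m.
Total head at OW-2: h = z + ψ = 774.88 + 13.25 = 788.13 m.
Total head at OW-3: h = 805.20 − 8.61 = 796.59 m.
Head difference: h(OW-2) − h(OW-3) = 788.13 − 796.59 = -8.46 m.
Hydraulic gradient: i = |Δh| / L = 8.46 / 1781.7 = 0.00475.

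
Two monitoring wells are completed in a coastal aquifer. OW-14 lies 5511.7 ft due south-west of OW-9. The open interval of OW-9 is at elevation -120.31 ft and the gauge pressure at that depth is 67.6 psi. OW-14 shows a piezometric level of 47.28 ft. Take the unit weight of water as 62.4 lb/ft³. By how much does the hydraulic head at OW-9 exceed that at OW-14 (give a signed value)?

Pressure head at OW-9: ψ = 144·P/γ = 144 × 67.6 / 62.4 = 156.00 ft.
Total head at OW-9: h = z + ψ = -120.31 + 156.00 = 35.69 ft.
Total head at OW-14: h = 47.28 ft (water level in the piezometer is the total head).
Head difference: h(OW-9) − h(OW-14) = 35.69 − 47.28 = -11.59 ft.

Δh ≈ -11.59 ft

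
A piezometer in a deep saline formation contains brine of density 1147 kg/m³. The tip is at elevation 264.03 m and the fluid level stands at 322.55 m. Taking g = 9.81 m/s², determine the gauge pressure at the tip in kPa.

Pressure head ψ = h − z = 322.55 − 264.03 = 58.52 m.
P = ρgψ = 1147 × 9.81 × 58.52 = 658471 Pa ≈ 658 kPa.

P ≈ 658 kPa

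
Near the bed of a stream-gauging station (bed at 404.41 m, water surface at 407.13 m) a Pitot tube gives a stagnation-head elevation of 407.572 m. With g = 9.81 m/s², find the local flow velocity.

Near the bed, under hydrostatic conditions, the piezometric head (z + ψ) equals the free-surface elevation, 407.13 m.
Velocity head = total − piezometric = 407.572 − 407.13 = 0.442 m.
v = √(2g·h_v) = √(2 × 9.81 × 0.442) = 2.94 m/s.

v ≈ 2.94 m/s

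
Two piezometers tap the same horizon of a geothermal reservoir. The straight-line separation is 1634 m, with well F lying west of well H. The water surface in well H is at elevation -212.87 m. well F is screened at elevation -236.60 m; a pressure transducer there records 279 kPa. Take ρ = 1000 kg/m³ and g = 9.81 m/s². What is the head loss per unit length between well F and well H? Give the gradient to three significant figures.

i ≈ 0.00288 m/m

Total head at well H: h = -212.87 m (water level in the piezometer is the total head).
Pressure head at well F: ψ = P/(ρg) = 279×1000 / (1000 × 9.81) = 28.44 m.
Total head at well F: h = z + ψ = -236.60 + 28.44 = -208.16 m.
Head difference: h(well H) − h(well F) = -212.87 − (-208.16) = -4.71 m.
Hydraulic gradient: i = |Δh| / L = 4.71 / 1634 = 0.00288.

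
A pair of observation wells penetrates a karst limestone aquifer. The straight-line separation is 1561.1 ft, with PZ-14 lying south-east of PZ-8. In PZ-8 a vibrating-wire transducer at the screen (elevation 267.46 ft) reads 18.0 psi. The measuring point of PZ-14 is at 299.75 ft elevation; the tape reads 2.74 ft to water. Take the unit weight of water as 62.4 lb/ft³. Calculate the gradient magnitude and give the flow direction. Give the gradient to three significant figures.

Pressure head at PZ-8: ψ = 144·P/γ = 144 × 18.0 / 62.4 = 41.54 ft.
Total head at PZ-8: h = z + ψ = 267.46 + 41.54 = 309.00 ft.
Total head at PZ-14: h = 299.75 − 2.74 = 297.01 ft.
Head difference: h(PZ-8) − h(PZ-14) = 309.00 − 297.01 = 11.99 ft.
Hydraulic gradient: i = |Δh| / L = 11.99 / 1561.1 = 0.00768.
Flow is from higher to lower head: from PZ-8 toward PZ-14, i.e. toward the south-east.

i ≈ 0.00768; groundwater flows toward the south-east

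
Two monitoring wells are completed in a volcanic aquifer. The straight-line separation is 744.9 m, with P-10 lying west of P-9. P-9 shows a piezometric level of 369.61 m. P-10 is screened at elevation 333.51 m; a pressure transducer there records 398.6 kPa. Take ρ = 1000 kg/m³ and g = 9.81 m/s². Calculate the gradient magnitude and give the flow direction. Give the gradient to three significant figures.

Total head at P-9: h = 369.61 m (water level in the piezometer is the total head).
Pressure head at P-10: ψ = P/(ρg) = 398.6×1000 / (1000 × 9.81) = 40.63 m.
Total head at P-10: h = z + ψ = 333.51 + 40.63 = 374.14 m.
Head difference: h(P-9) − h(P-10) = 369.61 − 374.14 = -4.53 m.
Hydraulic gradient: i = |Δh| / L = 4.53 / 744.9 = 0.00608.
Flow is from higher to lower head: from P-10 toward P-9, i.e. toward the east.

i ≈ 0.00608; groundwater flows toward the east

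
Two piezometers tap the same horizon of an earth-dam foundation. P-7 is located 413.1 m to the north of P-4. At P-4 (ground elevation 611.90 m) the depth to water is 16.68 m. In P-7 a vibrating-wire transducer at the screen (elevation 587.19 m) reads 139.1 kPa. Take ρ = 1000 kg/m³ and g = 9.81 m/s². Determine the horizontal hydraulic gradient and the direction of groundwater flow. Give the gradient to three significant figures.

Total head at P-4: h = 611.90 − 16.68 = 595.22 m.
Pressure head at P-7: ψ = P/(ρg) = 139.1×1000 / (1000 × 9.81) = 14.18 m.
Total head at P-7: h = z + ψ = 587.19 + 14.18 = 601.37 m.
Head difference: h(P-4) − h(P-7) = 595.22 − 601.37 = -6.15 m.
Hydraulic gradient: i = |Δh| / L = 6.15 / 413.1 = 0.0149.
Flow is from higher to lower head: from P-7 toward P-4, i.e. toward the south.

i ≈ 0.0149; groundwater flows toward the south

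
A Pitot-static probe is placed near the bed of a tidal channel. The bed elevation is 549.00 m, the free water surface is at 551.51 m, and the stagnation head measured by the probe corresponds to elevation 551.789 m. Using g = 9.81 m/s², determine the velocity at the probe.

Near the bed, under hydrostatic conditions, the piezometric head (z + ψ) equals the free-surface elevation, 551.51 m.
Velocity head = total − piezometric = 551.789 − 551.51 = 0.279 m.
v = √(2g·h_v) = √(2 × 9.81 × 0.279) = 2.34 m/s.

v ≈ 2.34 m/s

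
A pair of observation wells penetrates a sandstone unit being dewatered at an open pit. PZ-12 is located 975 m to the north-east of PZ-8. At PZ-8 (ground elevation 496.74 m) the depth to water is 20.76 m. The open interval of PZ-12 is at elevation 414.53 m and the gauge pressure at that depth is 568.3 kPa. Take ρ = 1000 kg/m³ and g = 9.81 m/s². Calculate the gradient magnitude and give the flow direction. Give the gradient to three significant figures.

i ≈ 0.00361; groundwater flows toward the north-east

Total head at PZ-8: h = 496.74 − 20.76 = 475.98 m.
Pressure head at PZ-12: ψ = P/(ρg) = 568.3×1000 / (1000 × 9.81) = 57.93 m.
Total head at PZ-12: h = z + ψ = 414.53 + 57.93 = 472.46 m.
Head difference: h(PZ-8) − h(PZ-12) = 475.98 − 472.46 = 3.52 m.
Hydraulic gradient: i = |Δh| / L = 3.52 / 975 = 0.00361.
Flow is from higher to lower head: from PZ-8 toward PZ-12, i.e. toward the north-east.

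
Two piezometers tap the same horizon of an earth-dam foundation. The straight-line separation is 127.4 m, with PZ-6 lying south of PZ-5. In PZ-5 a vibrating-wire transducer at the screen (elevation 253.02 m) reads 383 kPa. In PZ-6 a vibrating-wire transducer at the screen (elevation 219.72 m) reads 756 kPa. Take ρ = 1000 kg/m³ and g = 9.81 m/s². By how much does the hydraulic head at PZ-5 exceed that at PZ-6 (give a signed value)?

Pressure head at PZ-5: ψ = P/(ρg) = 383×1000 / (1000 × 9.81) = 39.04 m.
Total head at PZ-5: h = z + ψ = 253.02 + 39.04 = 292.06 m.
Pressure head at PZ-6: ψ = P/(ρg) = 756×1000 / (1000 × 9.81) = 77.06 m.
Total head at PZ-6: h = z + ψ = 219.72 + 77.06 = 296.78 m.
Head difference: h(PZ-5) − h(PZ-6) = 292.06 − 296.78 = -4.72 m.

Δh ≈ -4.72 m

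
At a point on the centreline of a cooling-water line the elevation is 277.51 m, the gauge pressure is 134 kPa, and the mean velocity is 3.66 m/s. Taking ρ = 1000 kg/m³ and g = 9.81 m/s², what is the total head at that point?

h ≈ 291.85 m

Pressure head ψ = P/(ρg) = 134×1000 / (1000 × 9.81) = 13.66 m.
Velocity head = v²/(2g) = 3.66² / (2 × 9.81) = 0.683 m.
h = z + ψ + v²/(2g) = 277.51 + 13.66 + 0.683 = 291.85 m.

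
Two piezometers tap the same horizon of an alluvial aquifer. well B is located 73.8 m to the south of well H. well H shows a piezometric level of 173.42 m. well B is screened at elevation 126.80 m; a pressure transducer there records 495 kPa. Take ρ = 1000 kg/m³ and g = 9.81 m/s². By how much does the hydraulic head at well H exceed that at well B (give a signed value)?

Total head at well H: h = 173.42 m (water level in the piezometer is the total head).
Pressure head at well B: ψ = P/(ρg) = 495×1000 / (1000 × 9.81) = 50.46 m.
Total head at well B: h = z + ψ = 126.80 + 50.46 = 177.26 m.
Head difference: h(well H) − h(well B) = 173.42 − 177.26 = -3.84 m.

Δh ≈ -3.84 m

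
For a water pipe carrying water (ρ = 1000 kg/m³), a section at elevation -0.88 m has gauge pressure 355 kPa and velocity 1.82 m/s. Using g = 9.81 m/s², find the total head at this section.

Pressure head ψ = P/(ρg) = 355×1000 / (1000 × 9.81) = 36.19 m.
Velocity head = v²/(2g) = 1.82² / (2 × 9.81) = 0.169 m.
h = z + ψ + v²/(2g) = -0.88 + 36.19 + 0.169 = 35.48 m.

h ≈ 35.48 m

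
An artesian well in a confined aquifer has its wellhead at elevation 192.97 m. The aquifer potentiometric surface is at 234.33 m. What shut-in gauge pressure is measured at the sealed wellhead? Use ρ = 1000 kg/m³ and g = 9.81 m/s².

Head above the cap: Δh = 234.33 − 192.97 = 41.36 m.
P = ρgΔh = 1000 × 9.81 × 41.36 = 405742 Pa ≈ 406 kPa.

P ≈ 406 kPa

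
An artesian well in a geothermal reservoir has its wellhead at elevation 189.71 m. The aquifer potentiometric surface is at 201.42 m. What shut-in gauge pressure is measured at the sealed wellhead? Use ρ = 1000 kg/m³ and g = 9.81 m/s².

Head above the cap: Δh = 201.42 − 189.71 = 11.71 m.
P = ρgΔh = 1000 × 9.81 × 11.71 = 114875 Pa ≈ 115 kPa.

P ≈ 115 kPa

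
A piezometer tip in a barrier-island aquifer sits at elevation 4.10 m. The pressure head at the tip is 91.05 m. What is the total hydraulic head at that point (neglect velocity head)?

h ≈ 95.15 m

h = z + ψ = 4.10 + 91.05 = 95.15 m.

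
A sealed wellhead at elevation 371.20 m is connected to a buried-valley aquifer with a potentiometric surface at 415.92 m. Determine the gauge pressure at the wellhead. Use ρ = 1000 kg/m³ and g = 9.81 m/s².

Head above the cap: Δh = 415.92 − 371.20 = 44.72 m.
P = ρgΔh = 1000 × 9.81 × 44.72 = 438703 Pa ≈ 439 kPa.

P ≈ 439 kPa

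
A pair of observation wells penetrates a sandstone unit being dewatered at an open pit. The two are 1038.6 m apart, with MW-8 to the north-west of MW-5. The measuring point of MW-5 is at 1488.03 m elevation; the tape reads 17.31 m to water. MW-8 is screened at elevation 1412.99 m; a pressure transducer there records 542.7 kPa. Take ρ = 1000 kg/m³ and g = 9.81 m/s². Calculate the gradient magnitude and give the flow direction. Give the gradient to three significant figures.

Total head at MW-5: h = 1488.03 − 17.31 = 1470.72 m.
Pressure head at MW-8: ψ = P/(ρg) = 542.7×1000 / (1000 × 9.81) = 55.32 m.
Total head at MW-8: h = z + ψ = 1412.99 + 55.32 = 1468.31 m.
Head difference: h(MW-5) − h(MW-8) = 1470.72 − 1468.31 = 2.41 m.
Hydraulic gradient: i = |Δh| / L = 2.41 / 1038.6 = 0.00232.
Flow is from higher to lower head: from MW-5 toward MW-8, i.e. toward the north-west.

i ≈ 0.00232; groundwater flows toward the north-west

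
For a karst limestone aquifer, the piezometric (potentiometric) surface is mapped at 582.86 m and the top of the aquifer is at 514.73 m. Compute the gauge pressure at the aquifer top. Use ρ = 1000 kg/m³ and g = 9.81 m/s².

Pressure head at the aquifer top: ψ = h − z = 582.86 − 514.73 = 68.13 m.
P = ρgψ = 1000 × 9.81 × 68.13 = 668355 Pa ≈ 668 kPa.

P ≈ 668 kPa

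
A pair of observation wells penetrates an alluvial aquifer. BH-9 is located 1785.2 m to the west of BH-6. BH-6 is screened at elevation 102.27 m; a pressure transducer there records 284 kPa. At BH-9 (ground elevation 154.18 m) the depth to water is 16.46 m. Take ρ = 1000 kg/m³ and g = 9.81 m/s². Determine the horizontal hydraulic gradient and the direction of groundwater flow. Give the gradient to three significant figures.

i ≈ 0.00364; groundwater flows toward the east

Pressure head at BH-6: ψ = P/(ρg) = 284×1000 / (1000 × 9.81) = 28.95 m.
Total head at BH-6: h = z + ψ = 102.27 + 28.95 = 131.22 m.
Total head at BH-9: h = 154.18 − 16.46 = 137.72 m.
Head difference: h(BH-6) − h(BH-9) = 131.22 − 137.72 = -6.50 m.
Hydraulic gradient: i = |Δh| / L = 6.50 / 1785.2 = 0.00364.
Flow is from higher to lower head: from BH-9 toward BH-6, i.e. toward the east.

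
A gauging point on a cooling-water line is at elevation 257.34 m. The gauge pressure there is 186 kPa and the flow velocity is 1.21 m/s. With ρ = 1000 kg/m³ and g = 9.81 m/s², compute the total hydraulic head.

Pressure head ψ = P/(ρg) = 186×1000 / (1000 × 9.81) = 18.96 m.
Velocity head = v²/(2g) = 1.21² / (2 × 9.81) = 0.075 m.
h = z + ψ + v²/(2g) = 257.34 + 18.96 + 0.075 = 276.37 m.

h ≈ 276.37 m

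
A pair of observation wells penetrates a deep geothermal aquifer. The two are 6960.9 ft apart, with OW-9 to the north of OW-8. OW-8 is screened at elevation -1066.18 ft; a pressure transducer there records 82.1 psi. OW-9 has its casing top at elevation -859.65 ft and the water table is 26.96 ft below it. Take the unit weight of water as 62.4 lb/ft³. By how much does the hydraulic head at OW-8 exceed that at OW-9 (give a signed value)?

Δh ≈ 9.89 ft

Pressure head at OW-8: ψ = 144·P/γ = 144 × 82.1 / 62.4 = 189.46 ft.
Total head at OW-8: h = z + ψ = -1066.18 + 189.46 = -876.72 ft.
Total head at OW-9: h = -859.65 − 26.96 = -886.61 ft.
Head difference: h(OW-8) − h(OW-9) = -876.72 − (-886.61) = 9.89 ft.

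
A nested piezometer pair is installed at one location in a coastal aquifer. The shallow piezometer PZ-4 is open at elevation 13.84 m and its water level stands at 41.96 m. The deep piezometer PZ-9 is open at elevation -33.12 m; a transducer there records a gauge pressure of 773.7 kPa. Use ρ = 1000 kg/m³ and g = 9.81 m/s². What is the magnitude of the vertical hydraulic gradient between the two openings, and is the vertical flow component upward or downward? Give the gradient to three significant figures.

|i_v| ≈ 0.0807; vertical flow is upward

Total head at PZ-4: h = 41.96 m (water level in the standpipe).
Pressure head at PZ-9: ψ = P/(ρg) = 773.7×1000 / (1000 × 9.81) = 78.87 m.
Total head at PZ-9: h = z + ψ = -33.12 + 78.87 = 45.75 m.
Δh = h(PZ-4) − h(PZ-9) = 41.96 − 45.75 = -3.79 m.
Vertical separation Δz = 13.84 − (-33.12) = 46.96 m.
|i_v| = |Δh| / Δz = 3.79 / 46.96 = 0.0807.
Head is higher in the deep piezometer, so vertical flow is upward (discharge condition).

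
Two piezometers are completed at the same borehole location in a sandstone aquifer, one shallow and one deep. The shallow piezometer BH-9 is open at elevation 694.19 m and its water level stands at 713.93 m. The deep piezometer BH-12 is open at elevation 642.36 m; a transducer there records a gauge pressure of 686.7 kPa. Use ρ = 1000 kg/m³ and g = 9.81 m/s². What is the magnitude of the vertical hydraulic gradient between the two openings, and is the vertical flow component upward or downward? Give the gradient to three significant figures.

Total head at BH-9: h = 713.93 m (water level in the standpipe).
Pressure head at BH-12: ψ = P/(ρg) = 686.7×1000 / (1000 × 9.81) = 70.00 m.
Total head at BH-12: h = z + ψ = 642.36 + 70.00 = 712.36 m.
Δh = h(BH-9) − h(BH-12) = 713.93 − 712.36 = 1.57 m.
Vertical separation Δz = 694.19 − 642.36 = 51.83 m.
|i_v| = |Δh| / Δz = 1.57 / 51.83 = 0.0303.
Head is higher in the shallow piezometer, so vertical flow is downward (recharge condition).

|i_v| ≈ 0.0303; vertical flow is downward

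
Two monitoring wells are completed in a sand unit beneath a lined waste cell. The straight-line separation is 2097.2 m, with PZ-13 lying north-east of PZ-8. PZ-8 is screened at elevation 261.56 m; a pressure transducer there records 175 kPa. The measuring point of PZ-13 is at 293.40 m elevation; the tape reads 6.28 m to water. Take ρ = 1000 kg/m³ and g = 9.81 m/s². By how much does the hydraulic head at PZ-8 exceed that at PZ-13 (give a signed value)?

Δh ≈ -7.72 m

Pressure head at PZ-8: ψ = P/(ρg) = 175×1000 / (1000 × 9.81) = 17.84 m.
Total head at PZ-8: h = z + ψ = 261.56 + 17.84 = 279.40 m.
Total head at PZ-13: h = 293.40 − 6.28 = 287.12 m.
Head difference: h(PZ-8) − h(PZ-13) = 279.40 − 287.12 = -7.72 m.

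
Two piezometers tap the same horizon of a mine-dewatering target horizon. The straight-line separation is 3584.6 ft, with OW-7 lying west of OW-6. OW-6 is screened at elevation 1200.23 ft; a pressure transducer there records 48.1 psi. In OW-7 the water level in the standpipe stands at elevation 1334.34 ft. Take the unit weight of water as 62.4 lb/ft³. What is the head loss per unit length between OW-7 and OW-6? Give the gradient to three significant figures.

i ≈ 0.00645 ft/ft

Pressure head at OW-6: ψ = 144·P/γ = 144 × 48.1 / 62.4 = 111.00 ft.
Total head at OW-6: h = z + ψ = 1200.23 + 111.00 = 1311.23 ft.
Total head at OW-7: h = 1334.34 ft (water level in the piezometer is the total head).
Head difference: h(OW-6) − h(OW-7) = 1311.23 − 1334.34 = -23.11 ft.
Hydraulic gradient: i = |Δh| / L = 23.11 / 3584.6 = 0.00645.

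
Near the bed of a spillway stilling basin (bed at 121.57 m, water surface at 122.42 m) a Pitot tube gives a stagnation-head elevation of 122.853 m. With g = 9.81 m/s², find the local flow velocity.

v ≈ 2.91 m/s

Near the bed, under hydrostatic conditions, the piezometric head (z + ψ) equals the free-surface elevation, 122.42 m.
Velocity head = total − piezometric = 122.853 − 122.42 = 0.433 m.
v = √(2g·h_v) = √(2 × 9.81 × 0.433) = 2.91 m/s.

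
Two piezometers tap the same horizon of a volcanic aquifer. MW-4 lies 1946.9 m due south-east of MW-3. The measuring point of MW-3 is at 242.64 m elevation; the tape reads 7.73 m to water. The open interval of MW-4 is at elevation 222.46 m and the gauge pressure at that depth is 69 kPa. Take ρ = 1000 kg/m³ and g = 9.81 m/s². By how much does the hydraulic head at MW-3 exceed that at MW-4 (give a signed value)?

Total head at MW-3: h = 242.64 − 7.73 = 234.91 m.
Pressure head at MW-4: ψ = P/(ρg) = 69×1000 / (1000 × 9.81) = 7.03 m.
Total head at MW-4: h = z + ψ = 222.46 + 7.03 = 229.49 m.
Head difference: h(MW-3) − h(MW-4) = 234.91 − 229.49 = 5.42 m.

Δh ≈ 5.42 m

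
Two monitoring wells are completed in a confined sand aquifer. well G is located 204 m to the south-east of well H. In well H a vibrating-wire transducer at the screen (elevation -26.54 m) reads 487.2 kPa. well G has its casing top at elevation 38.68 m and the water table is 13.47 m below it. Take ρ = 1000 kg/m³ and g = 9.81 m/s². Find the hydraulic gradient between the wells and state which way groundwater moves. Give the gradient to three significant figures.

Pressure head at well H: ψ = P/(ρg) = 487.2×1000 / (1000 × 9.81) = 49.66 m.
Total head at well H: h = z + ψ = -26.54 + 49.66 = 23.12 m.
Total head at well G: h = 38.68 − 13.47 = 25.21 m.
Head difference: h(well H) − h(well G) = 23.12 − 25.21 = -2.09 m.
Hydraulic gradient: i = |Δh| / L = 2.09 / 204 = 0.0102.
Flow is from higher to lower head: from well G toward well H, i.e. toward the north-west.

i ≈ 0.0102; groundwater flows toward the north-west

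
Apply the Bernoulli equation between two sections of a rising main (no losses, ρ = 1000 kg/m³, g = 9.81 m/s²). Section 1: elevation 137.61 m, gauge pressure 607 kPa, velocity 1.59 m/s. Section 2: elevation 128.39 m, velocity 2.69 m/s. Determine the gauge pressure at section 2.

P₂ ≈ 695 kPa

Pressure head at 1: ψ₁ = P₁/(ρg) = 607×1000 / (1000 × 9.81) = 61.88 m.
Velocity heads: v₁²/2g = 1.59²/19.62 = 0.129 m; v₂²/2g = 2.69²/19.62 = 0.369 m.
Total head H = z₁ + ψ₁ + v₁²/2g = 137.61 + 61.88 + 0.129 = 199.62 m.
ψ₂ = H − z₂ − v₂²/2g = 199.62 − 128.39 − 0.369 = 70.86 m.
P₂ = ρgψ₂ = 1000 × 9.81 × 70.86 ≈ 695 kPa.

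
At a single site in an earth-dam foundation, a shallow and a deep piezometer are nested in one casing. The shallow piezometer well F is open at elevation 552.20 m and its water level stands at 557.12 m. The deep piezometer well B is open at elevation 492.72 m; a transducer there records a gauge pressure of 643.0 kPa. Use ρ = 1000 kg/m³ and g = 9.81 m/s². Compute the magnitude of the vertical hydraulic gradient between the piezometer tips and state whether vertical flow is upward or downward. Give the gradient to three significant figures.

|i_v| ≈ 0.0193; vertical flow is upward

Total head at well F: h = 557.12 m (water level in the standpipe).
Pressure head at well B: ψ = P/(ρg) = 643.0×1000 / (1000 × 9.81) = 65.55 m.
Total head at well B: h = z + ψ = 492.72 + 65.55 = 558.27 m.
Δh = h(well F) − h(well B) = 557.12 − 558.27 = -1.15 m.
Vertical separation Δz = 552.20 − 492.72 = 59.48 m.
|i_v| = |Δh| / Δz = 1.15 / 59.48 = 0.0193.
Head is higher in the deep piezometer, so vertical flow is upward (discharge condition).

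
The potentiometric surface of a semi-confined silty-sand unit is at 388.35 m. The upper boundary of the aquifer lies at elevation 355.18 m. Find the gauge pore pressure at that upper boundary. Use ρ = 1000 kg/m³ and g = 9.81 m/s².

P ≈ 325 kPa

Pressure head at the aquifer top: ψ = h − z = 388.35 − 355.18 = 33.17 m.
P = ρgψ = 1000 × 9.81 × 33.17 = 325398 Pa ≈ 325 kPa.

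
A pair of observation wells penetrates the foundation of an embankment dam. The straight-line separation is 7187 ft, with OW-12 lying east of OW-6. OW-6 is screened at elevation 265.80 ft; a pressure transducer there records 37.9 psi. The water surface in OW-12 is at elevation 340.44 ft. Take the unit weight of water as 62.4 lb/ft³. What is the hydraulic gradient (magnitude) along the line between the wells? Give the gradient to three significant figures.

i ≈ 0.00178

Pressure head at OW-6: ψ = 144·P/γ = 144 × 37.9 / 62.4 = 87.46 ft.
Total head at OW-6: h = z + ψ = 265.80 + 87.46 = 353.26 ft.
Total head at OW-12: h = 340.44 ft (water level in the piezometer is the total head).
Head difference: h(OW-6) − h(OW-12) = 353.26 − 340.44 = 12.82 ft.
Hydraulic gradient: i = |Δh| / L = 12.82 / 7187 = 0.00178.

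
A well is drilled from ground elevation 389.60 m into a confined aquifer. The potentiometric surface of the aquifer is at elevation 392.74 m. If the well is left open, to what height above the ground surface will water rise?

Water rises to the potentiometric surface, so the rise above ground = 392.74 − 389.60 = 3.14 m.

≈ 3.14 m above ground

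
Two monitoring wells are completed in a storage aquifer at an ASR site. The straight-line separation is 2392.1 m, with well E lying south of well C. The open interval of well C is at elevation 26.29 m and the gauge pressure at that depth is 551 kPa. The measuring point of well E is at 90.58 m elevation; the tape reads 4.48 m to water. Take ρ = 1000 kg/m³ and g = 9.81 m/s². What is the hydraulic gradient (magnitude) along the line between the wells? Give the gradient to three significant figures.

Pressure head at well C: ψ = P/(ρg) = 551×1000 / (1000 × 9.81) = 56.17 m.
Total head at well C: h = z + ψ = 26.29 + 56.17 = 82.46 m.
Total head at well E: h = 90.58 − 4.48 = 86.10 m.
Head difference: h(well C) − h(well E) = 82.46 − 86.10 = -3.64 m.
Hydraulic gradient: i = |Δh| / L = 3.64 / 2392.1 = 0.00152.

i ≈ 0.00152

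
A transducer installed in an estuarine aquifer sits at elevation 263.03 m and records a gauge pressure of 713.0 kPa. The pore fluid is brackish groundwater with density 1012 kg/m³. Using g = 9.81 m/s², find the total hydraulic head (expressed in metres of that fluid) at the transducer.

ψ = P/(ρg) = 713.0×1000 / (1012 × 9.81) = 71.82 m.
h = z + ψ = 263.03 + 71.82 = 334.85 m.

h ≈ 334.85 m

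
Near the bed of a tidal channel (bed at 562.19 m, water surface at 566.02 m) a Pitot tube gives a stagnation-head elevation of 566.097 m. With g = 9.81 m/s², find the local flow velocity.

Near the bed, under hydrostatic conditions, the piezometric head (z + ψ) equals the free-surface elevation, 566.02 m.
Velocity head = total − piezometric = 566.097 − 566.02 = 0.077 m.
v = √(2g·h_v) = √(2 × 9.81 × 0.077) = 1.23 m/s.

v ≈ 1.23 m/s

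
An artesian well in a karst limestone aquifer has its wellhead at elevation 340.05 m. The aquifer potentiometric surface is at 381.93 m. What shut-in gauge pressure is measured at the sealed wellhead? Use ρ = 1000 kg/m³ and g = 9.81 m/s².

Head above the cap: Δh = 381.93 − 340.05 = 41.88 m.
P = ρgΔh = 1000 × 9.81 × 41.88 = 410843 Pa ≈ 411 kPa.

P ≈ 411 kPa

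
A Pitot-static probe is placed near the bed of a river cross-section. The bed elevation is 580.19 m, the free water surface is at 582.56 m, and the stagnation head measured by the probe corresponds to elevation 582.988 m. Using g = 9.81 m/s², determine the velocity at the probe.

Near the bed, under hydrostatic conditions, the piezometric head (z + ψ) equals the free-surface elevation, 582.56 m.
Velocity head = total − piezometric = 582.988 − 582.56 = 0.428 m.
v = √(2g·h_v) = √(2 × 9.81 × 0.428) = 2.90 m/s.

v ≈ 2.90 m/s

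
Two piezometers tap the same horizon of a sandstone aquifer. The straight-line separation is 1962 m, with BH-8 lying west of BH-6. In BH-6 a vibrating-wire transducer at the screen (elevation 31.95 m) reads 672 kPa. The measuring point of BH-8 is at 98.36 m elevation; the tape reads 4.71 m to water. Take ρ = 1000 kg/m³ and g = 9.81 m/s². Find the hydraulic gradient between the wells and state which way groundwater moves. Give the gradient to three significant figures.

Pressure head at BH-6: ψ = P/(ρg) = 672×1000 / (1000 × 9.81) = 68.50 m.
Total head at BH-6: h = z + ψ = 31.95 + 68.50 = 100.45 m.
Total head at BH-8: h = 98.36 − 4.71 = 93.65 m.
Head difference: h(BH-6) − h(BH-8) = 100.45 − 93.65 = 6.80 m.
Hydraulic gradient: i = |Δh| / L = 6.80 / 1962 = 0.00347.
Flow is from higher to lower head: from BH-6 toward BH-8, i.e. toward the west.

i ≈ 0.00347; groundwater flows toward the west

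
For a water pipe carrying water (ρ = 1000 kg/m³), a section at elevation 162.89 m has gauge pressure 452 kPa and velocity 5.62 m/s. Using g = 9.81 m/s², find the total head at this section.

Pressure head ψ = P/(ρg) = 452×1000 / (1000 × 9.81) = 46.08 m.
Velocity head = v²/(2g) = 5.62² / (2 × 9.81) = 1.610 m.
h = z + ψ + v²/(2g) = 162.89 + 46.08 + 1.610 = 210.58 m.

h ≈ 210.58 m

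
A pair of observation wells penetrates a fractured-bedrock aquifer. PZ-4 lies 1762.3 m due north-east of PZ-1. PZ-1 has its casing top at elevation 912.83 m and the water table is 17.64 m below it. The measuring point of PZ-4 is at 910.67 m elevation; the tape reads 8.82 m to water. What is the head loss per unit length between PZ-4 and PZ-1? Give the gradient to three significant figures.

i ≈ 0.00378 m/m

Total head at PZ-1: h = 912.83 − 17.64 = 895.19 m.
Total head at PZ-4: h = 910.67 − 8.82 = 901.85 m.
Head difference: h(PZ-1) − h(PZ-4) = 895.19 − 901.85 = -6.66 m.
Hydraulic gradient: i = |Δh| / L = 6.66 / 1762.3 = 0.00378.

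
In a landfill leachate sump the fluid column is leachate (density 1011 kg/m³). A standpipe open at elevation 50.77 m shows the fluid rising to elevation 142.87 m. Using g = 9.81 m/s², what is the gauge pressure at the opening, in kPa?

P ≈ 913 kPa

Pressure head ψ = h − z = 142.87 − 50.77 = 92.10 m.
P = ρgψ = 1011 × 9.81 × 92.10 = 913440 Pa ≈ 913 kPa.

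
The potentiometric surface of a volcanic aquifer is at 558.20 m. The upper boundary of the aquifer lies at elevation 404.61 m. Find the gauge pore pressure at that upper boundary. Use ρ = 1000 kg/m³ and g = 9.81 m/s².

Pressure head at the aquifer top: ψ = h − z = 558.20 − 404.61 = 153.59 m.
P = ρgψ = 1000 × 9.81 × 153.59 = 1506718 Pa ≈ 1510 kPa.

P ≈ 1510 kPa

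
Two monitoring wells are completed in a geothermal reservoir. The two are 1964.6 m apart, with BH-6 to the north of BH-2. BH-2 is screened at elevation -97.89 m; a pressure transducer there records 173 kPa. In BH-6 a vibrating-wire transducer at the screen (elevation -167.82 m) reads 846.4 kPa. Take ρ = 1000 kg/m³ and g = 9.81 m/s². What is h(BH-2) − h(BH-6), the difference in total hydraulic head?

Δh ≈ 1.29 m

Pressure head at BH-2: ψ = P/(ρg) = 173×1000 / (1000 × 9.81) = 17.64 m.
Total head at BH-2: h = z + ψ = -97.89 + 17.64 = -80.25 m.
Pressure head at BH-6: ψ = P/(ρg) = 846.4×1000 / (1000 × 9.81) = 86.28 m.
Total head at BH-6: h = z + ψ = -167.82 + 86.28 = -81.54 m.
Head difference: h(BH-2) − h(BH-6) = -80.25 − (-81.54) = 1.29 m.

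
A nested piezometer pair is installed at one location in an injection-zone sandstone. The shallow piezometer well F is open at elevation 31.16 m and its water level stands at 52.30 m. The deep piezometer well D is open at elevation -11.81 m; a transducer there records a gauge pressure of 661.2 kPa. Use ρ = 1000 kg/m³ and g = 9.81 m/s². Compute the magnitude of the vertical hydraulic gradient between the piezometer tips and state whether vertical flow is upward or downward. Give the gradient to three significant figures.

Total head at well F: h = 52.30 m (water level in the standpipe).
Pressure head at well D: ψ = P/(ρg) = 661.2×1000 / (1000 × 9.81) = 67.40 m.
Total head at well D: h = z + ψ = -11.81 + 67.40 = 55.59 m.
Δh = h(well F) − h(well D) = 52.30 − 55.59 = -3.29 m.
Vertical separation Δz = 31.16 − (-11.81) = 42.97 m.
|i_v| = |Δh| / Δz = 3.29 / 42.97 = 0.0766.
Head is higher in the deep piezometer, so vertical flow is upward (discharge condition).

|i_v| ≈ 0.0766; vertical flow is upward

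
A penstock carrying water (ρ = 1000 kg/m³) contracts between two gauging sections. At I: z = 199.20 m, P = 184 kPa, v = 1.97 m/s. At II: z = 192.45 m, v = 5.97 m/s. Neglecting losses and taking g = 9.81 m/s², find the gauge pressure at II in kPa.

Pressure head at I: ψ₁ = P₁/(ρg) = 184×1000 / (1000 × 9.81) = 18.76 m.
Velocity heads: v₁²/2g = 1.97²/19.62 = 0.198 m; v₂²/2g = 5.97²/19.62 = 1.817 m.
Total head H = z₁ + ψ₁ + v₁²/2g = 199.20 + 18.76 + 0.198 = 218.16 m.
ψ₂ = H − z₂ − v₂²/2g = 218.16 − 192.45 − 1.817 = 23.89 m.
P₂ = ρgψ₂ = 1000 × 9.81 × 23.89 ≈ 234 kPa.

P₂ ≈ 234 kPa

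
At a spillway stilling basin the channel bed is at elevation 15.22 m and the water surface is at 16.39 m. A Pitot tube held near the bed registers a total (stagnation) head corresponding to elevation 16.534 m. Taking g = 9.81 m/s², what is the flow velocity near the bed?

Near the bed, under hydrostatic conditions, the piezometric head (z + ψ) equals the free-surface elevation, 16.39 m.
Velocity head = total − piezometric = 16.534 − 16.39 = 0.144 m.
v = √(2g·h_v) = √(2 × 9.81 × 0.144) = 1.68 m/s.

v ≈ 1.68 m/s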